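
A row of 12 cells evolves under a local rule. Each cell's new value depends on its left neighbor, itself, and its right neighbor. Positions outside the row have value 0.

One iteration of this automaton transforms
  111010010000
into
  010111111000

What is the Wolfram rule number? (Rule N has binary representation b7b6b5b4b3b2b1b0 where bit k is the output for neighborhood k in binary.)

position 1: 111 → 1  (bit 7 = 1)
position 2: 110 → 0  (bit 6 = 0)
position 3: 101 → 1  (bit 5 = 1)
position 5: 100 → 1  (bit 4 = 1)
position 0: 011 → 0  (bit 3 = 0)
position 4: 010 → 1  (bit 2 = 1)
position 6: 001 → 1  (bit 1 = 1)
position 9: 000 → 0  (bit 0 = 0)
bits b7..b0 = 10110110 = 182

182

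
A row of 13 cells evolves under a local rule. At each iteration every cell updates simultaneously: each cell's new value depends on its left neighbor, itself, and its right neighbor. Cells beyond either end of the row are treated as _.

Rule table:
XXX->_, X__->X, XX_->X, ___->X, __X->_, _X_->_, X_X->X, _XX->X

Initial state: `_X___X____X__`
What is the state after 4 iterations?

_XXXXXXX____X

__XX__XXX__XX
X_XXX_X_XX_XX
_XX_XX_XXXXXX
_XXXXXXX____X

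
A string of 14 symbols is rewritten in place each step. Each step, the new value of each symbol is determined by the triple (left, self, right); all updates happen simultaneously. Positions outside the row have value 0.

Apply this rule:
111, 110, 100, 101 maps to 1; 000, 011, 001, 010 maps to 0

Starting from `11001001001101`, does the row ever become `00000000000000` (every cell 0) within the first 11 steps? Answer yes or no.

no

01100100100110
00110010010011
00011001001001
00001100100100
00000110010010
00000011001001
00000001100100
00000000110010
00000000011001
00000000001100
00000000000110
step 11 is 00000000000110, still not uniform 0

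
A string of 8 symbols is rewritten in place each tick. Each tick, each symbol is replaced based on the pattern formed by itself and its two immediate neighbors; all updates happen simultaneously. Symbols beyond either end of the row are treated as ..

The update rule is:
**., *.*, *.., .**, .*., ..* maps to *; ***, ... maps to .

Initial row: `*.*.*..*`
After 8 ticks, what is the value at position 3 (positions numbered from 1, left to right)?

tick 1: ********
tick 2: *......*
tick 3: **....**
tick 4: ***..***
tick 5: *.****.*
tick 6: ***..***  (repeats tick 4; period 2)
tick 8: ***..***
position 3 holds *

*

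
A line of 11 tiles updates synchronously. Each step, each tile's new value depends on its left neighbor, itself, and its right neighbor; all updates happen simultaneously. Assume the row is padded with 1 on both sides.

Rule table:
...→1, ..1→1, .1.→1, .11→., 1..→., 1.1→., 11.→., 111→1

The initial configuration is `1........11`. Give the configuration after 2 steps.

.1.11111...

step 1: ..1111111.1
step 2: .1.11111...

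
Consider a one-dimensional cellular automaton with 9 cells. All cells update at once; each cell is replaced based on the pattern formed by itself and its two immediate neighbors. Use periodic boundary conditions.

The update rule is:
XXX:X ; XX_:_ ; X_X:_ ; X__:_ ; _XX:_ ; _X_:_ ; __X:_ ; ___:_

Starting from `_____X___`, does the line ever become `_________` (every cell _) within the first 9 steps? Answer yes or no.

yes

step 1: _________
all cells are _ at step 1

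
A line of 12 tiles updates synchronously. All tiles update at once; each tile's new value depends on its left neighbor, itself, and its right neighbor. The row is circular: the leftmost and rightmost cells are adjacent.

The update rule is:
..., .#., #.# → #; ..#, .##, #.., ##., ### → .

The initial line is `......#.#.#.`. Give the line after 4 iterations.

#####.#####.
.....#.....#
.###.#.###.#
#...###...##

#...###...##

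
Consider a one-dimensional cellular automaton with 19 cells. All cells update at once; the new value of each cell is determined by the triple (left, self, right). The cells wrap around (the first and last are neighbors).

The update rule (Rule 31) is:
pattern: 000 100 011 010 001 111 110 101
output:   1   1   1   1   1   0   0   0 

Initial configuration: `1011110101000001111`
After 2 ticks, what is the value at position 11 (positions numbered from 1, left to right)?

0

0010000101111111000
1111111101000000111
position 11 holds 0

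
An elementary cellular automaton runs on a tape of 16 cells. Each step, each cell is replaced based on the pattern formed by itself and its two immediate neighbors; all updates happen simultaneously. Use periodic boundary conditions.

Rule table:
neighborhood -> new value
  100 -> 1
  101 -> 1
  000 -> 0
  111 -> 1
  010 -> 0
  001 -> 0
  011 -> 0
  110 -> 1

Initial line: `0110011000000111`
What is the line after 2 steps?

1011001100000011
1101100110000001

1101100110000001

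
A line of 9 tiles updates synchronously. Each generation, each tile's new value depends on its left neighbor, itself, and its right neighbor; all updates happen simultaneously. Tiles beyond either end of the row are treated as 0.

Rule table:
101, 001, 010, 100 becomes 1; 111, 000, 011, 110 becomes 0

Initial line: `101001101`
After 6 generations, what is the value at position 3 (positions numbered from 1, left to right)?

generation 1: 111110011
generation 2: 000001100
generation 3: 000010010
generation 4: 000111111
generation 5: 001000000
generation 6: 011100000
position 3 holds 1

1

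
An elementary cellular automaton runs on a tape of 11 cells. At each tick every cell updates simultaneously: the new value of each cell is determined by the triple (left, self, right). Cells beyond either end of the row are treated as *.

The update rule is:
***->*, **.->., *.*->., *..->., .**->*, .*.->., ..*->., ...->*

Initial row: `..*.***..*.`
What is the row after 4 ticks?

tick 1: ....**.....
tick 2: .**.*..***.
tick 3: .*.....**..
tick 4: ...***.*...

...***.*...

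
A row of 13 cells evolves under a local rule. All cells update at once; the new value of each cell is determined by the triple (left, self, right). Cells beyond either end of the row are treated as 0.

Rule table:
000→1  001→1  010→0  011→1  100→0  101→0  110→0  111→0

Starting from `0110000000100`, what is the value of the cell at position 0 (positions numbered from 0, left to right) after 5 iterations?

1100111111001
1001100000010
0011001111100
1110011000001
1000110011110
position 0 holds 1

1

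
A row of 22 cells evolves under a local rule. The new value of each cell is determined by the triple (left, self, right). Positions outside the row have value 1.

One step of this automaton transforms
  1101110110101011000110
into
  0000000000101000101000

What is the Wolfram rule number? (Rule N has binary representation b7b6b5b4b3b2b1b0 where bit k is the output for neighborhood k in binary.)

22

position 0: 111 → 0  (bit 7 = 0)
position 1: 110 → 0  (bit 6 = 0)
position 2: 101 → 0  (bit 5 = 0)
position 16: 100 → 1  (bit 4 = 1)
position 3: 011 → 0  (bit 3 = 0)
position 10: 010 → 1  (bit 2 = 1)
position 18: 001 → 1  (bit 1 = 1)
position 17: 000 → 0  (bit 0 = 0)
bits b7..b0 = 00010110 = 22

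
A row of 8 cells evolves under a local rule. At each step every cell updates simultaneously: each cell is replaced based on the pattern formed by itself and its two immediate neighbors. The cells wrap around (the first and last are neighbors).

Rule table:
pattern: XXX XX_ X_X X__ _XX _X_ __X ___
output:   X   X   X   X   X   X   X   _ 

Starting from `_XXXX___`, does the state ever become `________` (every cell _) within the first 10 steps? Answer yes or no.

no

XXXXXX__
XXXXXXXX
XXXXXXXX  (fixed point — unchanged through step 10)
step 10 is XXXXXXXX, still not uniform _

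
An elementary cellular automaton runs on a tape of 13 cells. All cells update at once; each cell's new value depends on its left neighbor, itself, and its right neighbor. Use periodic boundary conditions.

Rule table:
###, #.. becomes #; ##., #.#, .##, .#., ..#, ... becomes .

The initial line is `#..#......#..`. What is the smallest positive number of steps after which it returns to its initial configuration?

13

.#..#......#.
..#..#......#
#..#..#......
.#..#..#.....
..#..#..#....
...#..#..#...
....#..#..#..
.....#..#..#.
......#..#..#
#......#..#..
.#......#..#.
..#......#..#
#..#......#..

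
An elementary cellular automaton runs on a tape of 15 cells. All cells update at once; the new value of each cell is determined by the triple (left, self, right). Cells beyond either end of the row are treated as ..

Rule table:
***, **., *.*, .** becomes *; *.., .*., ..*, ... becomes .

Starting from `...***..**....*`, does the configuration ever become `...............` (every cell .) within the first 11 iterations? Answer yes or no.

no

...***..**.....
...***..**.....  (fixed point — unchanged through iteration 11)
iteration 11 is ...***..**....., still not uniform .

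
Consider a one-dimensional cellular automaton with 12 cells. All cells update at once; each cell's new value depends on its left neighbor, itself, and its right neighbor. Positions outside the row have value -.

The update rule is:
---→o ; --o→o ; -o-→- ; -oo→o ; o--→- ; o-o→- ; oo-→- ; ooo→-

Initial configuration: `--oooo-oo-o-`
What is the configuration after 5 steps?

o---ooo---o-

step 1: ooo----o----
step 2: o---ooo--ooo
step 3: --ooo---oo--
step 4: ooo---ooo--o
step 5: o---ooo---o-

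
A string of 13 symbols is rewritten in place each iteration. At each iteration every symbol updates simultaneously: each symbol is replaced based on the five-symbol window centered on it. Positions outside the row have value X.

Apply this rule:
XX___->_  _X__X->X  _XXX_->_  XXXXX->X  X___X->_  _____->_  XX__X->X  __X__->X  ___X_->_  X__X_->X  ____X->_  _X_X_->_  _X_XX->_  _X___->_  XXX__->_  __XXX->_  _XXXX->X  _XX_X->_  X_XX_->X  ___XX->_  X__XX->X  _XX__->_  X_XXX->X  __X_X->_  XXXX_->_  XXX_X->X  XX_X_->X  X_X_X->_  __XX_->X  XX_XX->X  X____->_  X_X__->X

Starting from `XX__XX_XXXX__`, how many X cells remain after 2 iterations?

8

__XXX_XXX__XX
XX__XXX__XX_X
count of X: 8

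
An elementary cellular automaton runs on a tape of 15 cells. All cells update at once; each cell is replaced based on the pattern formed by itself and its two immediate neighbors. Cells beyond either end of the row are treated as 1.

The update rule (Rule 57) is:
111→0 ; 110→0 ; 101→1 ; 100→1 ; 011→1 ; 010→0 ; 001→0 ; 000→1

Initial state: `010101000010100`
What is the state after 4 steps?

010110101001010

101010111001010
010101100100101
101011010010011
010110101001010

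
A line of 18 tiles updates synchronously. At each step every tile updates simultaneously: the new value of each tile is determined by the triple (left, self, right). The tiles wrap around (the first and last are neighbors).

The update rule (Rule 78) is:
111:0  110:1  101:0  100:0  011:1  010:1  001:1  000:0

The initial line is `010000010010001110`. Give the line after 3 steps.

110011010110101010

110000110110011010
110001110110111010
110011010110101010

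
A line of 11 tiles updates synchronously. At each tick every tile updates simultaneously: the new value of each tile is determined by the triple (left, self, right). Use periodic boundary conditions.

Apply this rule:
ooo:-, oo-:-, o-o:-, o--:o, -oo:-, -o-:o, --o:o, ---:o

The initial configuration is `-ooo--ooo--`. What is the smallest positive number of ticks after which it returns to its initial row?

o---oo---oo
-ooo--ooo--

2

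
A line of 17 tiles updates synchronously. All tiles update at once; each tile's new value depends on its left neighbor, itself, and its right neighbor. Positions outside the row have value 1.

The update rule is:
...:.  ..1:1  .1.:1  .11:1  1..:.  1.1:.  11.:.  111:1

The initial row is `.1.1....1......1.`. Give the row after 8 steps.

.1.1.1.11..111111

.1.1...11.....11.
.1.1..11.....11..
.1.1.11.....11..1
.1.1.1.....11..11
.1.1.1....11..111
.1.1.1...11..1111
.1.1.1..11..11111
.1.1.1.11..111111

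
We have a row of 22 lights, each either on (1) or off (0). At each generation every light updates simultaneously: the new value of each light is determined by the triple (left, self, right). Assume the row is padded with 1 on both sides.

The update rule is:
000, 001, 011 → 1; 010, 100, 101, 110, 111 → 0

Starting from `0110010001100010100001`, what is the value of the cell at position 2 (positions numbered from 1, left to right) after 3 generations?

1

generation 1: 0100100111001100001111
generation 2: 0001001100011001111000
generation 3: 0110011001110011000011
position 2 holds 1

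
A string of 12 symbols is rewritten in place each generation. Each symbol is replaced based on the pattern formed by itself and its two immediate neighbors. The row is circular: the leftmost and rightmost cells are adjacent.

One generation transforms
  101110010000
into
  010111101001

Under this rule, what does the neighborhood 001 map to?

1

At position 6 the neighborhood is 001; the next row has 1 there.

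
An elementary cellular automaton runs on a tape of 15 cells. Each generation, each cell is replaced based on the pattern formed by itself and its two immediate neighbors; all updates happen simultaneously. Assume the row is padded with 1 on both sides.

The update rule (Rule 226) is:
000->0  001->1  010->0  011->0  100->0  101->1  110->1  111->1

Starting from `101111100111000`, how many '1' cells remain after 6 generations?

12

generation 1: 110111101011001
generation 2: 111011110101010
generation 3: 111101111010101
generation 4: 111110111101010
generation 5: 111111011110101
generation 6: 111111101111010
count of 1: 12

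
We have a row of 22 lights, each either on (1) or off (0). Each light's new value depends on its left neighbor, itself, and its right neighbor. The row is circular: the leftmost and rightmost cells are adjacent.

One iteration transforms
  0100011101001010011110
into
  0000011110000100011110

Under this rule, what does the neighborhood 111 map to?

At position 6 the neighborhood is 111; the next row has 1 there.

1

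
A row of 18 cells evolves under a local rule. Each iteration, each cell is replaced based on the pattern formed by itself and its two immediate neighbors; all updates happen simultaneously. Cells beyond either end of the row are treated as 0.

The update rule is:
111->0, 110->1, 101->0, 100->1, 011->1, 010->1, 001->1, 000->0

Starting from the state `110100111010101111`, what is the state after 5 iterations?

110111101010101001
110100101010101111
110111101010101001  (repeats iteration 1; period 2)
iteration 5: 110111101010101001

110111101010101001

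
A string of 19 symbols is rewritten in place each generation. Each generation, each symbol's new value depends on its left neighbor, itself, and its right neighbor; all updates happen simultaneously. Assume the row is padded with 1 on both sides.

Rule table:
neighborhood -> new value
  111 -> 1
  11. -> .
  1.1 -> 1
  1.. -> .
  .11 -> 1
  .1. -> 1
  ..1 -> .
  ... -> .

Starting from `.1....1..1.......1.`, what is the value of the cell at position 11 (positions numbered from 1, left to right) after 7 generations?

.

11....1..1.......11
1.....1..1.......11
......1..1.......11
......1..1.......11  (fixed point — unchanged through generation 7)
position 11 holds .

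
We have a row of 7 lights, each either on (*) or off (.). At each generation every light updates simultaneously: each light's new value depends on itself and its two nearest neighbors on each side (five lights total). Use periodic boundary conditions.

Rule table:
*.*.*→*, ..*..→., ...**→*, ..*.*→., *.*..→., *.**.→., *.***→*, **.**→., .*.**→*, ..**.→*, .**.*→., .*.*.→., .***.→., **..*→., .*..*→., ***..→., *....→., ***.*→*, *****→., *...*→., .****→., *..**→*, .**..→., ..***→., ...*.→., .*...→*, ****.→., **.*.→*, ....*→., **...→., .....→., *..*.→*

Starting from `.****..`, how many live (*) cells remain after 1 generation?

1

generation 1: *......
count of *: 1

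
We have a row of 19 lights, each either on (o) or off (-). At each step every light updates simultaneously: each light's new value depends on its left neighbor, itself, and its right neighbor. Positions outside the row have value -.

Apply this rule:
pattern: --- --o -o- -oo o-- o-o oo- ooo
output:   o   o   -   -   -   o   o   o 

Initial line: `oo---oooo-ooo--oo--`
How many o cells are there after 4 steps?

-o-oo-oooo-oo-o-o-o
o-o-oo-oooo-oo-o-o-
-o-o-oo-oooo-oo-o--
o-o-o-oo-oooo-oo--o
count of o: 12

12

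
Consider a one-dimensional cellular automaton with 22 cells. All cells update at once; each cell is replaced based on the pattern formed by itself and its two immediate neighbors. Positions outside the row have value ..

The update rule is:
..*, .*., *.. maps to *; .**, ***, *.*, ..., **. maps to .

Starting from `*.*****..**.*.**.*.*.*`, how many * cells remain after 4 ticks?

tick 1: *......**...*....*.*.*
tick 2: **....*..*.***..**.*.*
tick 3: ..*..*****....**...*.*
tick 4: .****.....*..*..*.**.*
count of *: 10

10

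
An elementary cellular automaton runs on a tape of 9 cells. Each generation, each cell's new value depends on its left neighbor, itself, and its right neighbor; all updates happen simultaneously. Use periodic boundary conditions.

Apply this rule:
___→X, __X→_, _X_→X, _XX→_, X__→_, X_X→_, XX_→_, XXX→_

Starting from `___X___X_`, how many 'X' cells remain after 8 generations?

XX_X_X_X_
___X_X_X_
XX_X_X_X_  (repeats generation 1; period 2)
generation 8: ___X_X_X_
count of X: 3

3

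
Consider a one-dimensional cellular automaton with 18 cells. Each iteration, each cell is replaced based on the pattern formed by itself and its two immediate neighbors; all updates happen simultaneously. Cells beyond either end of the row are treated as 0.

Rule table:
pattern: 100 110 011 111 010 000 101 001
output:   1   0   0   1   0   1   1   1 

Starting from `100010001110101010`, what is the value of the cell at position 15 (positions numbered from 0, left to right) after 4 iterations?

0

011101110101010101
101010101010101010
010101010101010101
101010101010101010
position 15 holds 0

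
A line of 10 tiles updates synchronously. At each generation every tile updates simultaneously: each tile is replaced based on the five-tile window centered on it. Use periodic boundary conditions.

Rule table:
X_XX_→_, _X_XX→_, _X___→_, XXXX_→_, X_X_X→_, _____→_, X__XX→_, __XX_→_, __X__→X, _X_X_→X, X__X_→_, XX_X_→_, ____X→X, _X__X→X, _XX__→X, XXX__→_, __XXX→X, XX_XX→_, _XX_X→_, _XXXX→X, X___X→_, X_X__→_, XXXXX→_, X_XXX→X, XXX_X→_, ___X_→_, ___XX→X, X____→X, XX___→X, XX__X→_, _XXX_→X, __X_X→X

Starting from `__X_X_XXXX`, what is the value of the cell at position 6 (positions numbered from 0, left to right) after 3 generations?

X

__XX__XX__
XX_X___XXX
______XXX_
position 6 holds X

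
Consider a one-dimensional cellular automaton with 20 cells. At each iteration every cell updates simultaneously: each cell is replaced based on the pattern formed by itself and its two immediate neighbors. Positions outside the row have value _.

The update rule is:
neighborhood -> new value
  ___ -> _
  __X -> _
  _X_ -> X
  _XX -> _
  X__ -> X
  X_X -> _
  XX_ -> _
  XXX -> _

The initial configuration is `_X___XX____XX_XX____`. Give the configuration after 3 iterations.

___XX____X________X_

_XX____X________X___
___X___XX_______XX__
___XX____X________X_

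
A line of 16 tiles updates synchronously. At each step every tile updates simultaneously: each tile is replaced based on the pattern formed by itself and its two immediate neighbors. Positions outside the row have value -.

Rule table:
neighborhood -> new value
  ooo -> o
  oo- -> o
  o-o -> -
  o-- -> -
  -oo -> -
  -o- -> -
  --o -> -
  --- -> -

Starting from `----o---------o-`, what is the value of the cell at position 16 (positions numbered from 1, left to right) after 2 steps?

----------------
----------------
position 16 holds -

-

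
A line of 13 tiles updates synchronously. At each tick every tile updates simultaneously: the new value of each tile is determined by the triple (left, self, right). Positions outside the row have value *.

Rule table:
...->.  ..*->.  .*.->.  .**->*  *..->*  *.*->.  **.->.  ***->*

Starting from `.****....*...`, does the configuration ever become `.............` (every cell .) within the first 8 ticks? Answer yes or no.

.***.*....*..
.**...*....*.
.*.*...*.....
....*...*....
*....*...*...
.*....*...*..
..*....*...*.
*..*....*....
tick 8 is *..*....*...., still not uniform .

no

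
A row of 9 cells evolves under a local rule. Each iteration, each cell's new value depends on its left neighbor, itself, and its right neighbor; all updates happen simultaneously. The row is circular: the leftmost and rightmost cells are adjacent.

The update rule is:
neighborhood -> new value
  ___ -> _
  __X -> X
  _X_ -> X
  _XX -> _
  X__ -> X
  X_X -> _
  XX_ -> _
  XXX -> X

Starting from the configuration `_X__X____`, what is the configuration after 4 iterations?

XX__XXX_X

XXXXXX___
_XXXX_X_X
__XX__X_X
XX__XXX_X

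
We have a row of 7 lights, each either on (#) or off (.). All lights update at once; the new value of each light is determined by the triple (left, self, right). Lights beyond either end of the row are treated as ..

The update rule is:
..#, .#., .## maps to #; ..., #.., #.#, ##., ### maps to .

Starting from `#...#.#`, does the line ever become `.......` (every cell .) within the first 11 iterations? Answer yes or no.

iteration 1: #..##.#
iteration 2: #.##..#
iteration 3: #.#..##
iteration 4: #.#.##.
iteration 5: #.#.#..
iteration 6: #.#.#..  (fixed point — unchanged through iteration 11)
iteration 11 is #.#.#.., still not uniform .

no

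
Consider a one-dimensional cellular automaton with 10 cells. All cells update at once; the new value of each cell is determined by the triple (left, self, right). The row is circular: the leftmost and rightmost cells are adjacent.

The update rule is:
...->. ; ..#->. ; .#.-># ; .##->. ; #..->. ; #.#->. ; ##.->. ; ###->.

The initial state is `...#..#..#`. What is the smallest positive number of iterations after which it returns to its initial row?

1

iteration 1: ...#..#..#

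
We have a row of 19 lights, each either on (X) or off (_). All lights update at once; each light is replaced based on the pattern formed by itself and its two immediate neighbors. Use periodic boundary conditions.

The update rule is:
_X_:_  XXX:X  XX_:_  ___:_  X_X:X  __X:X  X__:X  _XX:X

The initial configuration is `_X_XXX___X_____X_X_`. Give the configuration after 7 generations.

generation 1: X_XXX_X_X_X___X_X_X
generation 2: _XXX_X_X_X_X_X_X_XX
generation 3: XXX_X_X_X_X_X_X_XX_
generation 4: XX_X_X_X_X_X_X_XX_X
generation 5: X_X_X_X_X_X_X_XX_XX
generation 6: _X_X_X_X_X_X_XX_XXX
generation 7: X_X_X_X_X_X_XX_XXX_

X_X_X_X_X_X_XX_XXX_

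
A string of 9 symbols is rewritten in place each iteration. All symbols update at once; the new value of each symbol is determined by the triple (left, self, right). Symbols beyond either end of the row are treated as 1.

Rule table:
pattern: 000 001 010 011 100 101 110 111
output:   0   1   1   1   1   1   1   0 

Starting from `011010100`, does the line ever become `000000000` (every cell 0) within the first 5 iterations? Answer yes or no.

yes

iteration 1: 111111111
iteration 2: 000000000
all cells are 0 at iteration 2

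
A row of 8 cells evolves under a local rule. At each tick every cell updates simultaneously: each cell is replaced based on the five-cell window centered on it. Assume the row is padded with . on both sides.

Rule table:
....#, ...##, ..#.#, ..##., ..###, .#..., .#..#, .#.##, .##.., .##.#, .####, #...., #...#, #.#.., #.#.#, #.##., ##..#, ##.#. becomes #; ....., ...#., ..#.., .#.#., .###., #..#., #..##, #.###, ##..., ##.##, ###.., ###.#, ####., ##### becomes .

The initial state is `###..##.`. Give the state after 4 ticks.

#..#.##.
.#.####.
.##.#...
#######.

#######.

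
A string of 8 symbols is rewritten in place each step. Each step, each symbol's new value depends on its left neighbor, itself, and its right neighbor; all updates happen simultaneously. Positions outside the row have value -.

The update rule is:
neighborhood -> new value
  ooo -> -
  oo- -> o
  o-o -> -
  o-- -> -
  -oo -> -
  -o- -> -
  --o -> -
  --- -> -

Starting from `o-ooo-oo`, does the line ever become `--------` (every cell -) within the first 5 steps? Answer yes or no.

----o--o
--------
all cells are - at step 2

yes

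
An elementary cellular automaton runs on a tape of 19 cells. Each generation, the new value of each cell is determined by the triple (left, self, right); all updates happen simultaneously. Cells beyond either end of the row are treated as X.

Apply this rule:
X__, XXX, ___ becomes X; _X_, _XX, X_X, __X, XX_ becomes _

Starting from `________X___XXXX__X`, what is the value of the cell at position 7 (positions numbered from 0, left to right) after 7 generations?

X

XXXXXXX__XX__XX_X__
XXXXXX_X___X_____X_
XXXXX___XX__XXXX___
XXXX_XX___X__XX_XX_
XXX____XX__X_______
XX_XXX___X__XXXXXX_
X___X_XX__X__XXXX__
position 7 holds X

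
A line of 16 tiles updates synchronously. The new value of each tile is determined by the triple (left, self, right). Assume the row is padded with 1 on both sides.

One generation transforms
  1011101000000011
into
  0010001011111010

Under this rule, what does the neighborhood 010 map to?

At position 6 the neighborhood is 010; the next row has 1 there.

1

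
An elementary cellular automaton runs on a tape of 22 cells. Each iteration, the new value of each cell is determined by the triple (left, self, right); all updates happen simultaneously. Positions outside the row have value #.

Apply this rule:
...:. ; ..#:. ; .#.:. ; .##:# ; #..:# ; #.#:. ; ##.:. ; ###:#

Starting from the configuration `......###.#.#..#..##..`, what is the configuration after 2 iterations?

iteration 1: #.....##.....#..#.#.#.
iteration 2: .#....#.#.....#.......

.#....#.#.....#.......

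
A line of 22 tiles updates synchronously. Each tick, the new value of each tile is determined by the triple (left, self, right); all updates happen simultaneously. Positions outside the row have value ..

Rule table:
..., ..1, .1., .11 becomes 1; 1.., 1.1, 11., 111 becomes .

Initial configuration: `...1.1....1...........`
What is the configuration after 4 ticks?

1.1....1.1....1.......

tick 1: 1111.1.1111.1111111111
tick 2: 1....1.1....1.........
tick 3: 1.1111.1.1111.11111111
tick 4: 1.1....1.1....1.......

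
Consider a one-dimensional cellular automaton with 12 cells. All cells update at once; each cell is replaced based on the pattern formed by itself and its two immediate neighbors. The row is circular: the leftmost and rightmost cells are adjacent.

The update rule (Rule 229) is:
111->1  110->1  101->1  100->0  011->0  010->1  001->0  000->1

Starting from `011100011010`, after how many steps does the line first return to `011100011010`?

12

001101001110
100111000110
100011010011
101001110001
111000110100
011010011100
001110001101
000110100111
010011100011
110001101001
110100111000
011100011010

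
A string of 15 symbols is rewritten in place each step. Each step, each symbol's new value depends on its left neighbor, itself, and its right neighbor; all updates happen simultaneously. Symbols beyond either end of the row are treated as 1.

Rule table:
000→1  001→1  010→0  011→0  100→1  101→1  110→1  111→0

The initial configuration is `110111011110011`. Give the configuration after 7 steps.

011001100011100
101110111100111
110011000111000
011101111001111
100110001110000
111011110011111
001100011100000

001100011100000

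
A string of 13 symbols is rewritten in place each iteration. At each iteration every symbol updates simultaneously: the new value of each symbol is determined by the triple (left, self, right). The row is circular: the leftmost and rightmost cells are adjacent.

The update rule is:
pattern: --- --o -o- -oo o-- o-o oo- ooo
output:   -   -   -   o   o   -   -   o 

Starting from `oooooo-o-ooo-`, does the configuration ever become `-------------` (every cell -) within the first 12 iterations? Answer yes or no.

no

iteration 1: ooooo----oo--
iteration 2: oooo-o---o-o-
iteration 3: ooo---o------
iteration 4: oo-o---o-----
iteration 5: o---o---o----
iteration 6: -o---o---o---
iteration 7: --o---o---o--
iteration 8: ---o---o---o-
iteration 9: ----o---o---o
iteration 10: o----o---o---
iteration 11: -o----o---o--
iteration 12: --o----o---o-
iteration 12 is --o----o---o-, still not uniform -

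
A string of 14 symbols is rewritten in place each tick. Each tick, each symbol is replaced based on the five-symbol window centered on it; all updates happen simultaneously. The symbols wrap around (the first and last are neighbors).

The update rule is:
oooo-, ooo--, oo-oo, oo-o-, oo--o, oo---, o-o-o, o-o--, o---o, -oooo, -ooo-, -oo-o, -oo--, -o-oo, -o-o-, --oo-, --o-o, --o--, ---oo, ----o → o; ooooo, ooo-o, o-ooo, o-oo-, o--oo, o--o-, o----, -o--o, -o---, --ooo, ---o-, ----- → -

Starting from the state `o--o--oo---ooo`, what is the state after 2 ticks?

o-oo---o-o-o-o

oo-o--ooooo-oo
o-oo---o-o-o-o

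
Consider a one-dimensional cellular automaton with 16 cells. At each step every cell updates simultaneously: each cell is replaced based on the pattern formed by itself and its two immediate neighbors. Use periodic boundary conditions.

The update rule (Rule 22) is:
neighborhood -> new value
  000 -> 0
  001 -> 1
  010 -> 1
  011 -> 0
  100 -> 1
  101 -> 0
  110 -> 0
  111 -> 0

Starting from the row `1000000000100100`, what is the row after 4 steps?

1100000001111111
0010000010000000
0111000111000000
1000101000100000

1000101000100000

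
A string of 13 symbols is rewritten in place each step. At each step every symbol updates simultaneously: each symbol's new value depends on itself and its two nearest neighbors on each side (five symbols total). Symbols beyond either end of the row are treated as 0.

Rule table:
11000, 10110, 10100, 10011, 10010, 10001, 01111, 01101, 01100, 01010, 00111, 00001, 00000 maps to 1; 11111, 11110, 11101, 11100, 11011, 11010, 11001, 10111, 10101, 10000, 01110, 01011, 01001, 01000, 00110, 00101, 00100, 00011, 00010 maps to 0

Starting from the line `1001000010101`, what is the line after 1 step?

0010001001011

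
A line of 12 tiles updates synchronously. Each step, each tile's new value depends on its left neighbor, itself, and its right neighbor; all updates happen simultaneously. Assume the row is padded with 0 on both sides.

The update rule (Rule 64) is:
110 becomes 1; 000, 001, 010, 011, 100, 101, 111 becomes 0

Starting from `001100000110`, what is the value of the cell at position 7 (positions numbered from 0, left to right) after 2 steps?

0

000100000010
000000000000
position 7 holds 0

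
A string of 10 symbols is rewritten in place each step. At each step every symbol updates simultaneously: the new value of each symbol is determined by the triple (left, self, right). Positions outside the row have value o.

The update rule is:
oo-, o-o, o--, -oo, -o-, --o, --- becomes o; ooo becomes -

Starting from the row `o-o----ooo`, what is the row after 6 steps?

oooooooo--
-------ooo
oooooooo--  (repeats step 1; period 2)
step 6: -------ooo

-------ooo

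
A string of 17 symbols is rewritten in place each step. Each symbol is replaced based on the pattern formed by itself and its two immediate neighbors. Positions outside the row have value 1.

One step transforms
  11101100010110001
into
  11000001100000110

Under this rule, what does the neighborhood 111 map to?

1

At position 0 the neighborhood is 111; the next row has 1 there.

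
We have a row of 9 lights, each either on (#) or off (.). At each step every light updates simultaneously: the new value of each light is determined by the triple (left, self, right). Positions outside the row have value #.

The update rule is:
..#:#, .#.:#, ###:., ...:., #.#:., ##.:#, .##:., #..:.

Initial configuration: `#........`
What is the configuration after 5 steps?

step 1: #.......#
step 2: #......#.
step 3: #.....##.
step 4: #....#.#.
step 5: #...##.#.

#...##.#.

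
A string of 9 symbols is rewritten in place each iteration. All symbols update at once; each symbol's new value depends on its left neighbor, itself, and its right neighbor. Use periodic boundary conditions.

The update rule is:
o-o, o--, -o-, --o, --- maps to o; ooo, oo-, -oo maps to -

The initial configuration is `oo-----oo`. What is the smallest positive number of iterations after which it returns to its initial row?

iteration 1: --ooooo--
iteration 2: oo-----oo

2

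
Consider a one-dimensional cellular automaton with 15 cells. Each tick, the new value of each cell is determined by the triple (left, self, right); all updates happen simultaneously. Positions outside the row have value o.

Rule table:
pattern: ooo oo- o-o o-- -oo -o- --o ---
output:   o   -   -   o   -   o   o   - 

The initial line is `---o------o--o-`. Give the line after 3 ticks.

o-oo-oooo--o-oo

o-ooo----ooooo-
---o-o--o-ooo--
o-oo-oooo--o-oo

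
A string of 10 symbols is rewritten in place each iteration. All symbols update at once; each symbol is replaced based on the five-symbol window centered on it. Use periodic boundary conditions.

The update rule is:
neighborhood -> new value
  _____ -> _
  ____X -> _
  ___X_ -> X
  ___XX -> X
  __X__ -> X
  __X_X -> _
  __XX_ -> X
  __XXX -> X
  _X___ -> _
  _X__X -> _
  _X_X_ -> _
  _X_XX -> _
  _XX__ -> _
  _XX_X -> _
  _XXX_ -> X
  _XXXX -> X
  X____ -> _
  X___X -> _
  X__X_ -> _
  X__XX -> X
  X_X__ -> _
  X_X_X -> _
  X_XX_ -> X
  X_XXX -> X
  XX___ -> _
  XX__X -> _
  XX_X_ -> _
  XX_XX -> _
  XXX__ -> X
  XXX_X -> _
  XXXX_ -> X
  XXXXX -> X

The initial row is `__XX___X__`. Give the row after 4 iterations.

___XX___XX

iteration 1: _XX___XX__
iteration 2: XX___XX___
iteration 3: X___XX___X
iteration 4: ___XX___XX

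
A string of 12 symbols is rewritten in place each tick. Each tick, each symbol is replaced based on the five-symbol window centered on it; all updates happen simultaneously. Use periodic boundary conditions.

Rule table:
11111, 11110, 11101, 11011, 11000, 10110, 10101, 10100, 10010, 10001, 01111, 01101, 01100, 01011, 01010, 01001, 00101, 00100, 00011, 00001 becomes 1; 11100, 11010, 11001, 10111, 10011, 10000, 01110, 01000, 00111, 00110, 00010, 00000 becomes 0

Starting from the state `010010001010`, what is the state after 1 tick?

111110101111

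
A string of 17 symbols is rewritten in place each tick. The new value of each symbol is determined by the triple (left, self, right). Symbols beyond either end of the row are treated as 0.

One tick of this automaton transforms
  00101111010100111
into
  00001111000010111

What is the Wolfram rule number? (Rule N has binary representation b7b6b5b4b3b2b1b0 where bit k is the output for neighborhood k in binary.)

216

position 5: 111 → 1  (bit 7 = 1)
position 7: 110 → 1  (bit 6 = 1)
position 3: 101 → 0  (bit 5 = 0)
position 12: 100 → 1  (bit 4 = 1)
position 4: 011 → 1  (bit 3 = 1)
position 2: 010 → 0  (bit 2 = 0)
position 1: 001 → 0  (bit 1 = 0)
position 0: 000 → 0  (bit 0 = 0)
bits b7..b0 = 11011000 = 216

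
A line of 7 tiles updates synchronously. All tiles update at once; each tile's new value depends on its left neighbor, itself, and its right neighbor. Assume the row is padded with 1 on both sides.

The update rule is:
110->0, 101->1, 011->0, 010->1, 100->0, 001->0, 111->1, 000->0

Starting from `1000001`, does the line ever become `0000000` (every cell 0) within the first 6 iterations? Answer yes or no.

yes

0000000
all cells are 0 at iteration 1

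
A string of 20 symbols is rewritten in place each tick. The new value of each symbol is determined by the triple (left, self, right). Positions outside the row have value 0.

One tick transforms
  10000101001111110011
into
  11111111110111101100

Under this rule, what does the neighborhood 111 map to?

1

At position 11 the neighborhood is 111; the next row has 1 there.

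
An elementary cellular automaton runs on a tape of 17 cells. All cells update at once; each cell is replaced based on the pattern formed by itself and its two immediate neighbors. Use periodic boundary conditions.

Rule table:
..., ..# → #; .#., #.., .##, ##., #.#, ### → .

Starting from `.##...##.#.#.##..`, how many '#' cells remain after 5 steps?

4

#...##..........#
..##...#########.
##...##..........
...##...#########
.##...##.........
count of #: 4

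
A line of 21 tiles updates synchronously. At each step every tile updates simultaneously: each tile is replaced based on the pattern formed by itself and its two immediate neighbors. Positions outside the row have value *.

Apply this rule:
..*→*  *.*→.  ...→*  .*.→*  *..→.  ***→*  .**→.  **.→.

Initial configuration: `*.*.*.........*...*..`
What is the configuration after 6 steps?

step 1: ..*.*.*********.***.*
step 2: .**.*..*******...*...
step 3: ....*.*.*****..***.**
step 4: .****.*..***..*.*...*
step 5: ..**..*.*.*..**.*.**.
step 6: .*...**.*.*.*...*....

.*...**.*.*.*...*....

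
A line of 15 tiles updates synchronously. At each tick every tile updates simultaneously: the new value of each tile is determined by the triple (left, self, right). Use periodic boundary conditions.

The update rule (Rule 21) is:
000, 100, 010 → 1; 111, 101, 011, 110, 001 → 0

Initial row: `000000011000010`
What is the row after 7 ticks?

111111000111011
000000110000000
111110001111111
000001100000000
111100011111111
000011000000000
111000111111111

111000111111111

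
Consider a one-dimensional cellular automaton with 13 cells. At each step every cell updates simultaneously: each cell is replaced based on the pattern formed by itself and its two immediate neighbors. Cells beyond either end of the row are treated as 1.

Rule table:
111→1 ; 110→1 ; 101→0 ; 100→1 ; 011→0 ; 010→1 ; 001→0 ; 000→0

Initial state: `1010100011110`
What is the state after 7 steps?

1111001101010

step 1: 1010110001110
step 2: 1010011000110
step 3: 1011001100010
step 4: 1001100110010
step 5: 1100110011010
step 6: 1110011001010
step 7: 1111001101010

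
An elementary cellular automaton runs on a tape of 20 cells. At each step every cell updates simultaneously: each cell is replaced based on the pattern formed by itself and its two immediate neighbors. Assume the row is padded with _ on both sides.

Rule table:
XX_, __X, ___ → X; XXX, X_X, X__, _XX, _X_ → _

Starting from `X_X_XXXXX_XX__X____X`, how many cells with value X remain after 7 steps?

________X__X_X__XXX_
XXXXXXXX__X____X__X_
_______X_X__XXX__X__
XXXXXXX____X__X_X__X
______X_XXX__X____X_
XXXXXX____X_X__XXX__
_____X_XXX____X__X_X
count of X: 7

7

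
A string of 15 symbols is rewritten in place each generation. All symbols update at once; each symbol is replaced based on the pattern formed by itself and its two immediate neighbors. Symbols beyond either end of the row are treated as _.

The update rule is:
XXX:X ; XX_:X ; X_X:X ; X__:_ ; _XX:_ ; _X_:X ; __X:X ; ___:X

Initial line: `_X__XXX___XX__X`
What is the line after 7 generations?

XX_XX_XXXX_XX_X

generation 1: XX_X_XX_XX_X_XX
generation 2: _XXXX_XX_XXXX_X
generation 3: X_XXXX_XX_XXXXX
generation 4: XX_XXXX_XX_XXXX
generation 5: _XX_XXXX_XX_XXX
generation 6: X_XX_XXXX_XX_XX
generation 7: XX_XX_XXXX_XX_X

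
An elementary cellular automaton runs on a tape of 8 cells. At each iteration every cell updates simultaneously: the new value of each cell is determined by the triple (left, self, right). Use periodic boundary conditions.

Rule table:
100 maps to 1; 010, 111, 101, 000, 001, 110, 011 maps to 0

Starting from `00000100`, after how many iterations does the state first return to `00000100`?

8

00000010
00000001
10000000
01000000
00100000
00010000
00001000
00000100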